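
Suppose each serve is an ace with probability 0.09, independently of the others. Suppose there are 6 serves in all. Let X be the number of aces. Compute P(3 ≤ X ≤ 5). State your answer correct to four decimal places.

0.0118

X ~ Binomial(6, 0.09); P(3 ≤ X ≤ 5) = Σ C(6,k) p^k (1−p)^(6−k) over k:
  k=3: C(6,3)·0.09^3·0.91^3 = 0.010987
  k=4: C(6,4)·0.09^4·0.91^2 = 0.000815
  k=5: C(6,5)·0.09^5·0.91^1 = 0.000032
Total = 0.011834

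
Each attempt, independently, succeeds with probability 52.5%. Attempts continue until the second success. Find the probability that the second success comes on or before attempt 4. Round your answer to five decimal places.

Finishing within 4 attempts ⇔ at least 2 successes in the first 4. With X ~ Binomial(4, 0.525), P(Y ≤ 4) = 1 − P(X ≤ 1).
  k=0: C(4,0)·0.525^0·0.475^4 = 0.0509066
  k=1: C(4,1)·0.525^1·0.475^3 = 0.2250609
1 − 0.2759676 = 0.7240324

0.72403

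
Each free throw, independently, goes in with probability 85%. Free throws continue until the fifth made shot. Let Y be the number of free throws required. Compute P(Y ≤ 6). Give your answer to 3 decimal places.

0.776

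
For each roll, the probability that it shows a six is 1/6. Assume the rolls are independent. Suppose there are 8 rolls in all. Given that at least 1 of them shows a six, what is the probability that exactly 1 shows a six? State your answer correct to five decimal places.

0.48488

X ~ Binomial(8, 0.166667). Want P(X=1 | X≥1) = P(X=1) / P(X≥1).
P(X=1) = C(8,1)·0.166667^1·0.833333^7 = 0.3721089
P(X≥1) = 1 − 0.2325680 = 0.7674320
Ratio = 0.3721089 / 0.7674320 = 0.4848754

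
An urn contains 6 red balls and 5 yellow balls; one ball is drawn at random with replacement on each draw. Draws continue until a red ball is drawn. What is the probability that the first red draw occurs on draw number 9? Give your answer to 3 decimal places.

0.001

Geometric (trials to first success), p = 0.545455.
P(Y = 9) = (1−p)^8 · p = 0.0018223 · 0.545455 = 0.00099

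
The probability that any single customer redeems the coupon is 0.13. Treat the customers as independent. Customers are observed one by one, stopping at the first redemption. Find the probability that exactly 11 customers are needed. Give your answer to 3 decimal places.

0.032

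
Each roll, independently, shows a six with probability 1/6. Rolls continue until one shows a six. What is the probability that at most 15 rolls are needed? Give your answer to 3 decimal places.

Y = number of rolls to the first success; geometric, p = 0.166667.
P(Y ≤ 15) = 1 − (1−p)^15 = 1 − 0.06491 = 0.93509

0.935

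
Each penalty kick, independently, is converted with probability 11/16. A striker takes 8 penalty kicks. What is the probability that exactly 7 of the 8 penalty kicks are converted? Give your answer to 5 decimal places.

0.18149

X ~ Binomial(n=8, p=0.6875).
P(X=7) = C(8,7) · p^7 · (1−p)^1
= 8 · 0.072595 · 0.3125 = 0.1814884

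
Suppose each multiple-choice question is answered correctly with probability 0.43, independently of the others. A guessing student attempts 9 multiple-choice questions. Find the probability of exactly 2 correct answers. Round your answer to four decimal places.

X ~ Binomial(n=9, p=0.43).
P(X=2) = C(9,2) · p^2 · (1−p)^7
= 36 · 0.1849 · 0.019549 = 0.130126

0.1301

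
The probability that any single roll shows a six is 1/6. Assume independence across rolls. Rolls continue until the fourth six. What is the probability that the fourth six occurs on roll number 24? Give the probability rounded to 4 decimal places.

0.0356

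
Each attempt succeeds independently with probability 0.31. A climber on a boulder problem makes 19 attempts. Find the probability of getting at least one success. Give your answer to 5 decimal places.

P(at least one) = 1 − P(none) = 1 − (1 − 0.31)^19
= 1 − 0.0008672 = 0.9991328

0.99913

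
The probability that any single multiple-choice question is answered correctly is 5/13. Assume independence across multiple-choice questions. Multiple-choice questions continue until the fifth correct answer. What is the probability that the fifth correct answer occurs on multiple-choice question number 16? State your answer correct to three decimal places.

0.055

Y = trial on which the fifth success occurs; negative binomial, r=5, p=0.384615.
P(Y=16) = C(15,4) · p^5 · (1−p)^11
= 1365 · 0.0084165 · 0.0047931 = 0.05507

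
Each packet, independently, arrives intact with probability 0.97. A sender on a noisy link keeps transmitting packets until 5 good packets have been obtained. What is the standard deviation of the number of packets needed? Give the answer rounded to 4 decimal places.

Y = total packets until the fifth success; negative binomial with r=5, p=0.97.
SD(Y) = √[r(1−p)/p²] = √(0.159422) = 0.399277

0.3993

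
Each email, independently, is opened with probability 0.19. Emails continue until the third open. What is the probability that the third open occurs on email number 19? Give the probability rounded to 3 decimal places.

0.036

Y = trial on which the third success occurs; negative binomial, r=3, p=0.19.
P(Y=19) = C(18,2) · p^3 · (1−p)^16
= 153 · 0.006859 · 0.034337 = 0.03603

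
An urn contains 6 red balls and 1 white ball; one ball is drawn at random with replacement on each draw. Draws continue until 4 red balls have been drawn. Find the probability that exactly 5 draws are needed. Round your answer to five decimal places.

0.30844

Y = trial on which the fourth success occurs; negative binomial, r=4, p=0.857143.
P(Y=5) = C(4,3) · p^4 · (1−p)^1
= 4 · 0.53978 · 0.14286 = 0.3084429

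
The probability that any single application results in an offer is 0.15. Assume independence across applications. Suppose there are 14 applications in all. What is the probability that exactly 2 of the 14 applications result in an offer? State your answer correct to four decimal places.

0.2912

X ~ Binomial(n=14, p=0.15).
P(X=2) = C(14,2) · p^2 · (1−p)^12
= 91 · 0.0225 · 0.14224 = 0.291240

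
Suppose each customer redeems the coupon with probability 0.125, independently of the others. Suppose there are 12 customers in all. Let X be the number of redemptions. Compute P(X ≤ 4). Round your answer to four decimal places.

0.9887

X ~ Binomial(12, 0.125); P(X ≤ 4) = Σ C(12,k) p^k (1−p)^(12−k) over k:
  k=0: C(12,0)·0.125^0·0.875^12 = 0.201417
  k=1: C(12,1)·0.125^1·0.875^11 = 0.345287
  k=2: C(12,2)·0.125^2·0.875^10 = 0.271297
  k=3: C(12,3)·0.125^3·0.875^9 = 0.129189
  k=4: C(12,4)·0.125^4·0.875^8 = 0.041525
Total = 0.988715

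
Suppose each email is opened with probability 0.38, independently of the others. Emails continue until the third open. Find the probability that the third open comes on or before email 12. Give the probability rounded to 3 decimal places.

Finishing within 12 emails ⇔ at least 3 successes in the first 12. With X ~ Binomial(12, 0.38), P(Y ≤ 12) = 1 − P(X ≤ 2).
  k=0: C(12,0)·0.38^0·0.62^12 = 0.00323
  k=1: C(12,1)·0.38^1·0.62^11 = 0.02373
  k=2: C(12,2)·0.38^2·0.62^10 = 0.07999
1 − 0.10694 = 0.89306

0.893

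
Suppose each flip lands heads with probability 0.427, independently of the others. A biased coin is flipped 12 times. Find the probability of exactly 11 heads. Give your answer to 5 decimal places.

0.00059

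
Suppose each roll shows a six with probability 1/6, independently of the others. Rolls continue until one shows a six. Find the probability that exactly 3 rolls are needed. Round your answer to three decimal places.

0.116

Geometric (trials to first success), p = 0.166667.
P(Y = 3) = (1−p)^2 · p = 0.69444 · 0.166667 = 0.11574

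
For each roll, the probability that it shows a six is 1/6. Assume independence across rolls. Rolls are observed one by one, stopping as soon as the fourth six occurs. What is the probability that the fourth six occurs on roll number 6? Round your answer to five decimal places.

0.00536

Y = trial on which the fourth success occurs; negative binomial, r=4, p=0.166667.
P(Y=6) = C(5,3) · p^4 · (1−p)^2
= 10 · 0.0007716 · 0.69444 = 0.0053584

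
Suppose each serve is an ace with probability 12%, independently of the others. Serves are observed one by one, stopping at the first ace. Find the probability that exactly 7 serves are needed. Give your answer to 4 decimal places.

Geometric (trials to first success), p = 0.12.
P(Y = 7) = (1−p)^6 · p = 0.4644 · 0.12 = 0.055728

0.0557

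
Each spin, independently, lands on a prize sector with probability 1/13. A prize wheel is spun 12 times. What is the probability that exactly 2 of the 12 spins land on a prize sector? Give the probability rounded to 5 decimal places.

0.17540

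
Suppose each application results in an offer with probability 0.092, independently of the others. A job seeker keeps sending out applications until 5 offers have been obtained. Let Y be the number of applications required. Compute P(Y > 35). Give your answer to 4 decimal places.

0.7841

Needing more than 35 applications ⇔ fewer than 5 successes in the first 35. With X ~ Binomial(35, 0.092), P(Y > 35) = P(X ≤ 4).
  k=0: C(35,0)·0.092^0·0.908^35 = 0.034120
  k=1: C(35,1)·0.092^1·0.908^34 = 0.120997
  k=2: C(35,2)·0.092^2·0.908^33 = 0.208413
  k=3: C(35,3)·0.092^3·0.908^32 = 0.232285
  k=4: C(35,4)·0.092^4·0.908^31 = 0.188283
P(X ≤ 4) = 0.784098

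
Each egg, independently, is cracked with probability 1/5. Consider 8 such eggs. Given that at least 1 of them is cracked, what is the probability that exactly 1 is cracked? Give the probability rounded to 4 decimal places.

0.4032

X ~ Binomial(8, 0.20). Want P(X=1 | X≥1) = P(X=1) / P(X≥1).
P(X=1) = C(8,1)·0.20^1·0.80^7 = 0.335544
P(X≥1) = 1 − 0.167772 = 0.832228
Ratio = 0.335544 / 0.832228 = 0.403188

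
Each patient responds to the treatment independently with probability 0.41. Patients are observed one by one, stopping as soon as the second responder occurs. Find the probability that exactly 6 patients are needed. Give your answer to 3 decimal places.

Y = trial on which the second success occurs; negative binomial, r=2, p=0.41.
P(Y=6) = C(5,1) · p^2 · (1−p)^4
= 5 · 0.1681 · 0.12117 = 0.10185

0.102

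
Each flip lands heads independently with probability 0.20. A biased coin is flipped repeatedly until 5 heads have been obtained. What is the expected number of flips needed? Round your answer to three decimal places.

Y = total flips until the fifth success; negative binomial with r=5, p=0.20.
E[Y] = r / p = 5 / 0.20 = 25.00000

25.000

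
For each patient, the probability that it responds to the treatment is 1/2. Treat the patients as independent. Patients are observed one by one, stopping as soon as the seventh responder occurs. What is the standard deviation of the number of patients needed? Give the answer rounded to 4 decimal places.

Y = total patients until the seventh success; negative binomial with r=7, p=0.50.
SD(Y) = √[r(1−p)/p²] = √(14.000000) = 3.741657

3.7417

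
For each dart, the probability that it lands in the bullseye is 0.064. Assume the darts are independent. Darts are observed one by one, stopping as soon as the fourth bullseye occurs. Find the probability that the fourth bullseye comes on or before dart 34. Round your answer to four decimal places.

0.1705

Finishing within 34 darts ⇔ at least 4 successes in the first 34. With X ~ Binomial(34, 0.064), P(Y ≤ 34) = 1 − P(X ≤ 3).
  k=0: C(34,0)·0.064^0·0.936^34 = 0.105531
  k=1: C(34,1)·0.064^1·0.936^33 = 0.245336
  k=2: C(34,2)·0.064^2·0.936^32 = 0.276790
  k=3: C(34,3)·0.064^3·0.936^31 = 0.201875
1 − 0.829532 = 0.170468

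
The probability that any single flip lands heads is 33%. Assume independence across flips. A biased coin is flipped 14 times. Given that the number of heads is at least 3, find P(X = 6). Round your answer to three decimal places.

X ~ Binomial(14, 0.33). Want P(X=6 | X≥3) = P(X=6) / P(X≥3).
P(X=6) = C(14,6)·0.33^6·0.67^8 = 0.15748
P(X≥3) = 1 − 0.00367 − 0.02533 − 0.08109 = 0.88991
Ratio = 0.15748 / 0.88991 = 0.17697

0.177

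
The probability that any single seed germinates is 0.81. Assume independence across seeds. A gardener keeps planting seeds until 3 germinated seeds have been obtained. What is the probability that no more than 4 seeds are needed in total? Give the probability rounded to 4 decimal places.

Finishing within 4 seeds ⇔ at least 3 successes in the first 4. With X ~ Binomial(4, 0.81), P(Y ≤ 4) = 1 − P(X ≤ 2).
  k=0: C(4,0)·0.81^0·0.19^4 = 0.001303
  k=1: C(4,1)·0.81^1·0.19^3 = 0.022223
  k=2: C(4,2)·0.81^2·0.19^2 = 0.142111
1 − 0.165638 = 0.834362

0.8344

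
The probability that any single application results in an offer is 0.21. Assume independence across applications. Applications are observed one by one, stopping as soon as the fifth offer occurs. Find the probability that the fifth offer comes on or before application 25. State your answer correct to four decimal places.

0.6270

Finishing within 25 applications ⇔ at least 5 successes in the first 25. With X ~ Binomial(25, 0.21), P(Y ≤ 25) = 1 − P(X ≤ 4).
  k=0: C(25,0)·0.21^0·0.79^25 = 0.002759
  k=1: C(25,1)·0.21^1·0.79^24 = 0.018332
  k=2: C(25,2)·0.21^2·0.79^23 = 0.058477
  k=3: C(25,3)·0.21^3·0.79^22 = 0.119174
  k=4: C(25,4)·0.21^4·0.79^21 = 0.174235
1 − 0.372977 = 0.627023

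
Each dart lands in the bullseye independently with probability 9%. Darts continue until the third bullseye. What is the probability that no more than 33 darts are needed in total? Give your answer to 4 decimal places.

0.5804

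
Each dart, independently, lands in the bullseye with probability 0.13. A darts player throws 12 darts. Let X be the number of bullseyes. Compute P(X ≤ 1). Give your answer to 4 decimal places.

0.5252

X ~ Binomial(12, 0.13); P(X ≤ 1) = Σ C(12,k) p^k (1−p)^(12−k) over k:
  k=0: C(12,0)·0.13^0·0.87^12 = 0.188032
  k=1: C(12,1)·0.13^1·0.87^11 = 0.337160
Total = 0.525192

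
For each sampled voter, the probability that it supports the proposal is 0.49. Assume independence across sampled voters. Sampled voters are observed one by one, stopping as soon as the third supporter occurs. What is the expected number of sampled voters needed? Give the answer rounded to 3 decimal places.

6.122

Y = total sampled voters until the third success; negative binomial with r=3, p=0.49.
E[Y] = r / p = 3 / 0.49 = 6.12245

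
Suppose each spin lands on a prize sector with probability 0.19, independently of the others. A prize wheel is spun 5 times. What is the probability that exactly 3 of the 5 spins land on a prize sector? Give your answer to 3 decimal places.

0.045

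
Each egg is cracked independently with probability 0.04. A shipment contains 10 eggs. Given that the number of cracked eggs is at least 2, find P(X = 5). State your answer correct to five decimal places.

X ~ Binomial(10, 0.04). Want P(X=5 | X≥2) = P(X=5) / P(X≥2).
P(X=5) = C(10,5)·0.04^5·0.96^5 = 0.0000210
P(X≥2) = 1 − 0.6648326 − 0.2770136 = 0.0581538
Ratio = 0.0000210 / 0.0581538 = 0.0003618

0.00036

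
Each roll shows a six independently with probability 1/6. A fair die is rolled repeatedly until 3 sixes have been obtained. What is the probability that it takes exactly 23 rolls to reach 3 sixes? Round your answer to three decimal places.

Y = trial on which the third success occurs; negative binomial, r=3, p=0.166667.
P(Y=23) = C(22,2) · p^3 · (1−p)^20
= 231 · 0.0046296 · 0.026084 = 0.02790

0.028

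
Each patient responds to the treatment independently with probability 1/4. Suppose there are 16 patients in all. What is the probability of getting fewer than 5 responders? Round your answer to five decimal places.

0.63019

X ~ Binomial(16, 0.25); P(X ≤ 4) = Σ C(16,k) p^k (1−p)^(16−k) over k:
  k=0: C(16,0)·0.25^0·0.75^16 = 0.0100226
  k=1: C(16,1)·0.25^1·0.75^15 = 0.0534538
  k=2: C(16,2)·0.25^2·0.75^14 = 0.1336346
  k=3: C(16,3)·0.25^3·0.75^13 = 0.2078761
  k=4: C(16,4)·0.25^4·0.75^12 = 0.2251991
Total = 0.6301862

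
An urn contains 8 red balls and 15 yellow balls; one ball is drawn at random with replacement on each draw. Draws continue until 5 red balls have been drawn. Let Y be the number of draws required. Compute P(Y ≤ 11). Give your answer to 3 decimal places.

0.326

Finishing within 11 draws ⇔ at least 5 successes in the first 11. With X ~ Binomial(11, 0.347826), P(Y ≤ 11) = 1 − P(X ≤ 4).
  k=0: C(11,0)·0.347826^0·0.652174^11 = 0.00908
  k=1: C(11,1)·0.347826^1·0.652174^10 = 0.05326
  k=2: C(11,2)·0.347826^2·0.652174^9 = 0.14202
  k=3: C(11,3)·0.347826^3·0.652174^8 = 0.22724
  k=4: C(11,4)·0.347826^4·0.652174^7 = 0.24239
1 − 0.67398 = 0.32602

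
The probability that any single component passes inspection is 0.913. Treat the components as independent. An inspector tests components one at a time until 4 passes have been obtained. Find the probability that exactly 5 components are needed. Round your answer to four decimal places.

0.2418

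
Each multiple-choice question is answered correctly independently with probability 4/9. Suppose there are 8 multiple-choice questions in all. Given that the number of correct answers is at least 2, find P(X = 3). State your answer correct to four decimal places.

0.2789

X ~ Binomial(8, 0.444444). Want P(X=3 | X≥2) = P(X=3) / P(X≥2).
P(X=3) = C(8,3)·0.444444^3·0.555556^5 = 0.260182
P(X≥2) = 1 − 0.009074 − 0.058076 = 0.932849
Ratio = 0.260182 / 0.932849 = 0.278912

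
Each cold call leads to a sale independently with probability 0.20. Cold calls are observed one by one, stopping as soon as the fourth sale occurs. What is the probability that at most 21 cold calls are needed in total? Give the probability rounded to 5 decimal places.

0.62962

Finishing within 21 cold calls ⇔ at least 4 successes in the first 21. With X ~ Binomial(21, 0.20), P(Y ≤ 21) = 1 − P(X ≤ 3).
  k=0: C(21,0)·0.20^0·0.80^21 = 0.0092234
  k=1: C(21,1)·0.20^1·0.80^20 = 0.0484227
  k=2: C(21,2)·0.20^2·0.80^19 = 0.1210568
  k=3: C(21,3)·0.20^3·0.80^18 = 0.1916732
1 − 0.3703760 = 0.6296240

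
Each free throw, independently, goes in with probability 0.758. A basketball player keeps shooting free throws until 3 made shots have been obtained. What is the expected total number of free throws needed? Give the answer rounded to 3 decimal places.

Y = total free throws until the third success; negative binomial with r=3, p=0.758.
E[Y] = r / p = 3 / 0.758 = 3.95778

3.958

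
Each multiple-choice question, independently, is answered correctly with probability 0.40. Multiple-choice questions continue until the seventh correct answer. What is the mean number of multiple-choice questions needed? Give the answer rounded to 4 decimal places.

Y = total multiple-choice questions until the seventh success; negative binomial with r=7, p=0.40.
E[Y] = r / p = 7 / 0.40 = 17.500000

17.5000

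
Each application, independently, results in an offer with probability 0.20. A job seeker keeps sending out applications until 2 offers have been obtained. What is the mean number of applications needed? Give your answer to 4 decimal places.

10.0000

Y = total applications until the second success; negative binomial with r=2, p=0.20.
E[Y] = r / p = 2 / 0.20 = 10.000000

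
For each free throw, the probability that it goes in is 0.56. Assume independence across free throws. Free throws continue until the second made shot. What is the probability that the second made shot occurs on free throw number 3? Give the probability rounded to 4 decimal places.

Y = trial on which the second success occurs; negative binomial, r=2, p=0.56.
P(Y=3) = C(2,1) · p^2 · (1−p)^1
= 2 · 0.3136 · 0.44 = 0.275968

0.2760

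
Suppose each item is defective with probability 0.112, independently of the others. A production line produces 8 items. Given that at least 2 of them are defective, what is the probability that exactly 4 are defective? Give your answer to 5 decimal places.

0.03068

X ~ Binomial(8, 0.112). Want P(X=4 | X≥2) = P(X=4) / P(X≥2).
P(X=4) = C(8,4)·0.112^4·0.888^4 = 0.0068489
P(X≥2) = 1 − 0.3866373 − 0.3901205 = 0.2232422
Ratio = 0.0068489 / 0.2232422 = 0.0306793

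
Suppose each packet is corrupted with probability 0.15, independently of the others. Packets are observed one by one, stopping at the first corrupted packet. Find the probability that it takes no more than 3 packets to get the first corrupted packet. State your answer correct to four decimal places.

Y = number of packets to the first success; geometric, p = 0.15.
P(Y ≤ 3) = 1 − (1−p)^3 = 1 − 0.614125 = 0.385875

0.3859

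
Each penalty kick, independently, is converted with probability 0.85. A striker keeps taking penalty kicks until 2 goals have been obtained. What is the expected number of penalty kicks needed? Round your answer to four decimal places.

2.3529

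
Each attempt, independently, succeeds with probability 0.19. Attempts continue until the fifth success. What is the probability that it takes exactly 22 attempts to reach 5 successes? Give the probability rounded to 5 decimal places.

0.04122

Y = trial on which the fifth success occurs; negative binomial, r=5, p=0.19.
P(Y=22) = C(21,4) · p^5 · (1−p)^17
= 5985 · 0.00024761 · 0.027813 = 0.0412171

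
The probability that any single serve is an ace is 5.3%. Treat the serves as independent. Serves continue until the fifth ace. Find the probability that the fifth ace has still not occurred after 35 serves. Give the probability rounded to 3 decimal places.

Needing more than 35 serves ⇔ fewer than 5 successes in the first 35. With X ~ Binomial(35, 0.053), P(Y > 35) = P(X ≤ 4).
  k=0: C(35,0)·0.053^0·0.947^35 = 0.14868
  k=1: C(35,1)·0.053^1·0.947^34 = 0.29123
  k=2: C(35,2)·0.053^2·0.947^33 = 0.27709
  k=3: C(35,3)·0.053^3·0.947^32 = 0.17058
  k=4: C(35,4)·0.053^4·0.947^31 = 0.07638
P(X ≤ 4) = 0.96396

0.964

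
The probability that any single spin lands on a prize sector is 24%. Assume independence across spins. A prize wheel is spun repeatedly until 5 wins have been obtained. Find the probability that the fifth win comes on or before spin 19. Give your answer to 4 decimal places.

Finishing within 19 spins ⇔ at least 5 successes in the first 19. With X ~ Binomial(19, 0.24), P(Y ≤ 19) = 1 − P(X ≤ 4).
  k=0: C(19,0)·0.24^0·0.76^19 = 0.005438
  k=1: C(19,1)·0.24^1·0.76^18 = 0.032629
  k=2: C(19,2)·0.24^2·0.76^17 = 0.092736
  k=3: C(19,3)·0.24^3·0.76^16 = 0.165949
  k=4: C(19,4)·0.24^4·0.76^15 = 0.209620
1 − 0.506373 = 0.493627

0.4936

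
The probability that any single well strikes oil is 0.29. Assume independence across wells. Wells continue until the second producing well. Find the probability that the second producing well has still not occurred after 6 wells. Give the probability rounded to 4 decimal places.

Needing more than 6 wells ⇔ fewer than 2 successes in the first 6. With X ~ Binomial(6, 0.29), P(Y > 6) = P(X ≤ 1).
  k=0: C(6,0)·0.29^0·0.71^6 = 0.128100
  k=1: C(6,1)·0.29^1·0.71^5 = 0.313936
P(X ≤ 1) = 0.442036

0.4420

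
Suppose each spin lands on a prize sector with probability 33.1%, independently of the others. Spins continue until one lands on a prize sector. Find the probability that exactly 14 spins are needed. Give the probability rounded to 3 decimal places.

0.002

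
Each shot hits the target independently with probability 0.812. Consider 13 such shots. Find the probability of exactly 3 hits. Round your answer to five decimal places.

0.00001

X ~ Binomial(n=13, p=0.812).
P(X=3) = C(13,3) · p^3 · (1−p)^10
= 286 · 0.53539 · 5.5154e-08 = 0.0000084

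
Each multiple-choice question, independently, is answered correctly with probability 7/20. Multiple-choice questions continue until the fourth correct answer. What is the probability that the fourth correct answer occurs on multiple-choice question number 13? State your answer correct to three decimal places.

Y = trial on which the fourth success occurs; negative binomial, r=4, p=0.35.
P(Y=13) = C(12,3) · p^4 · (1−p)^9
= 220 · 0.015006 · 0.020712 = 0.06838

0.068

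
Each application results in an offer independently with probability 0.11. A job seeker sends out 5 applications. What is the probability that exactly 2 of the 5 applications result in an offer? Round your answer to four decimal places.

0.0853

X ~ Binomial(n=5, p=0.11).
P(X=2) = C(5,2) · p^2 · (1−p)^3
= 10 · 0.0121 · 0.70497 = 0.085301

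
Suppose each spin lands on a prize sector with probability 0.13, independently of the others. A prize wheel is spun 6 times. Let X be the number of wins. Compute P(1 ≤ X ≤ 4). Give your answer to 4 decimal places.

0.5662

X ~ Binomial(6, 0.13); P(1 ≤ X ≤ 4) = Σ C(6,k) p^k (1−p)^(6−k) over k:
  k=1: C(6,1)·0.13^1·0.87^5 = 0.388768
  k=2: C(6,2)·0.13^2·0.87^4 = 0.145230
  k=3: C(6,3)·0.13^3·0.87^3 = 0.028935
  k=4: C(6,4)·0.13^4·0.87^2 = 0.003243
Total = 0.566175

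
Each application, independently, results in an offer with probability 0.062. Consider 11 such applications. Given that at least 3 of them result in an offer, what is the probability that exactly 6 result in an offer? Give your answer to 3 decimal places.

0.001

X ~ Binomial(11, 0.062). Want P(X=6 | X≥3) = P(X=6) / P(X≥3).
P(X=6) = C(11,6)·0.062^6·0.938^5 = 0.00002
P(X≥3) = 1 − 0.49457 − 0.35959 − 0.11884 = 0.02699
Ratio = 0.00002 / 0.02699 = 0.00071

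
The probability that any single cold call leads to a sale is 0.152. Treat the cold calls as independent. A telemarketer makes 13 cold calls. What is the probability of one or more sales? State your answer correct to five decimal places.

0.88274

P(at least one) = 1 − P(none) = 1 − (1 − 0.152)^13
= 1 − 0.1172590 = 0.8827410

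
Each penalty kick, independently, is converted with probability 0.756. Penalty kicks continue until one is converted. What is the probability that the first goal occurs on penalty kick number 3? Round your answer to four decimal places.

0.0450

Geometric (trials to first success), p = 0.756.
P(Y = 3) = (1−p)^2 · p = 0.059536 · 0.756 = 0.045009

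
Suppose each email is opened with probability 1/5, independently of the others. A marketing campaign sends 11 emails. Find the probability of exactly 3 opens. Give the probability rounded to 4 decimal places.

X ~ Binomial(n=11, p=0.20).
P(X=3) = C(11,3) · p^3 · (1−p)^8
= 165 · 0.008 · 0.16777 = 0.221459

0.2215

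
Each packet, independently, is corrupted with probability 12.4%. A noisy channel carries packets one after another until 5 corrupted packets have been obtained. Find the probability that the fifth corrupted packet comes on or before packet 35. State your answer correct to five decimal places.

Finishing within 35 packets ⇔ at least 5 successes in the first 35. With X ~ Binomial(35, 0.124), P(Y ≤ 35) = 1 − P(X ≤ 4).
  k=0: C(35,0)·0.124^0·0.876^35 = 0.0097195
  k=1: C(35,1)·0.124^1·0.876^34 = 0.0481537
  k=2: C(35,2)·0.124^2·0.876^33 = 0.1158766
  k=3: C(35,3)·0.124^3·0.876^32 = 0.1804289
  k=4: C(35,4)·0.124^4·0.876^31 = 0.2043213
1 − 0.5585000 = 0.4415000

0.44150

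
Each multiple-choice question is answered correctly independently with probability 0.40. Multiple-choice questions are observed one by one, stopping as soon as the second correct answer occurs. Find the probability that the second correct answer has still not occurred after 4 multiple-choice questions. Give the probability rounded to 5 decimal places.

Needing more than 4 multiple-choice questions ⇔ fewer than 2 successes in the first 4. With X ~ Binomial(4, 0.40), P(Y > 4) = P(X ≤ 1).
  k=0: C(4,0)·0.40^0·0.60^4 = 0.1296000
  k=1: C(4,1)·0.40^1·0.60^3 = 0.3456000
P(X ≤ 1) = 0.4752000

0.47520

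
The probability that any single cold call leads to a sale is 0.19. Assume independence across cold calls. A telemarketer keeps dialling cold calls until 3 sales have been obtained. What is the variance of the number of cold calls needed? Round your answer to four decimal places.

Y = total cold calls until the third success; negative binomial with r=3, p=0.19.
Var(Y) = r(1−p)/p² = 3·0.81 / 0.19² = 67.313019

67.3130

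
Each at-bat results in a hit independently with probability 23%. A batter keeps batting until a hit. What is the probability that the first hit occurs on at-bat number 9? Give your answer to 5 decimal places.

0.02842

Geometric (trials to first success), p = 0.23.
P(Y = 9) = (1−p)^8 · p = 0.12357 · 0.23 = 0.0284219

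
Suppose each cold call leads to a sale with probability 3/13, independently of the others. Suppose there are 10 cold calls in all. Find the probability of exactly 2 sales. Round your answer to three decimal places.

0.294

X ~ Binomial(n=10, p=0.230769).
P(X=2) = C(10,2) · p^2 · (1−p)^8
= 45 · 0.053254 · 0.12259 = 0.29378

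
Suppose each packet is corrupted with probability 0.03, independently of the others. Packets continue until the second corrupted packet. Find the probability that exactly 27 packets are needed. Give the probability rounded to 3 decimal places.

Y = trial on which the second success occurs; negative binomial, r=2, p=0.03.
P(Y=27) = C(26,1) · p^2 · (1−p)^25
= 26 · 0.0009 · 0.46697 = 0.01093

0.011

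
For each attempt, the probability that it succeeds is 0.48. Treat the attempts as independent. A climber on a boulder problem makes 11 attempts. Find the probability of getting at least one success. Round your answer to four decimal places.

P(at least one) = 1 − P(none) = 1 − (1 − 0.48)^11
= 1 − 0.000752 = 0.999248

0.9992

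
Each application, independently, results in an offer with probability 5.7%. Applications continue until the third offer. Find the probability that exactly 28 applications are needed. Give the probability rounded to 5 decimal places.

0.01499

Y = trial on which the third success occurs; negative binomial, r=3, p=0.057.
P(Y=28) = C(27,2) · p^3 · (1−p)^25
= 351 · 0.00018519 · 0.23056 = 0.0149873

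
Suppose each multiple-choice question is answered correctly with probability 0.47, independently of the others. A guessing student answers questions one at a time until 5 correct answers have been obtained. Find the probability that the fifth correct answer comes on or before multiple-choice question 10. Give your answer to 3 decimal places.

0.547

Finishing within 10 multiple-choice questions ⇔ at least 5 successes in the first 10. With X ~ Binomial(10, 0.47), P(Y ≤ 10) = 1 − P(X ≤ 4).
  k=0: C(10,0)·0.47^0·0.53^10 = 0.00175
  k=1: C(10,1)·0.47^1·0.53^9 = 0.01551
  k=2: C(10,2)·0.47^2·0.53^8 = 0.06189
  k=3: C(10,3)·0.47^3·0.53^7 = 0.14635
  k=4: C(10,4)·0.47^4·0.53^6 = 0.22713
1 − 0.45263 = 0.54737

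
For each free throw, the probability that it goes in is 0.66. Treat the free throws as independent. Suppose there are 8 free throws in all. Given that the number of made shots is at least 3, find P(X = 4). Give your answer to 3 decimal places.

0.181

X ~ Binomial(8, 0.66). Want P(X=4 | X≥3) = P(X=4) / P(X≥3).
P(X=4) = C(8,4)·0.66^4·0.34^4 = 0.17750
P(X≥3) = 1 − 0.00018 − 0.00277 − 0.01884 = 0.97821
Ratio = 0.17750 / 0.97821 = 0.18145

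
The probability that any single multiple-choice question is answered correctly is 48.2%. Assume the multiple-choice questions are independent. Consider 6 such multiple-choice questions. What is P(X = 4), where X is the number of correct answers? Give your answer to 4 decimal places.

0.2172

X ~ Binomial(n=6, p=0.482).
P(X=4) = C(6,4) · p^4 · (1−p)^2
= 15 · 0.053974 · 0.26832 = 0.217240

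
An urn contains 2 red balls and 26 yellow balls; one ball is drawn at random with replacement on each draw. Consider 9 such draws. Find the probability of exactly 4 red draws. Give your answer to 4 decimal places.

0.0023

X ~ Binomial(n=9, p=0.071429).
P(X=4) = C(9,4) · p^4 · (1−p)^5
= 126 · 2.6031e-05 · 0.69036 = 0.002264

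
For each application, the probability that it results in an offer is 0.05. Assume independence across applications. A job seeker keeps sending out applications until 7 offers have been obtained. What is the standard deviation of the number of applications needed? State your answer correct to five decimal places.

51.57519

Y = total applications until the seventh success; negative binomial with r=7, p=0.05.
SD(Y) = √[r(1−p)/p²] = √(2660.0000000) = 51.5751878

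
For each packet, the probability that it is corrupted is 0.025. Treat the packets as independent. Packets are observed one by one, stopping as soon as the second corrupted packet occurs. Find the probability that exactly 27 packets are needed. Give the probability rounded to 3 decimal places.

0.009

Y = trial on which the second success occurs; negative binomial, r=2, p=0.025.
P(Y=27) = C(26,1) · p^2 · (1−p)^25
= 26 · 0.000625 · 0.53103 = 0.00863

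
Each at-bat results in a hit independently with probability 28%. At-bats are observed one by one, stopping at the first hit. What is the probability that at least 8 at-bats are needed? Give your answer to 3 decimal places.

0.100

Y = number of at-bats to the first success; geometric, p = 0.28.
P(Y > 7) = P(first 7 all fail) = (1−p)^7 = 0.10031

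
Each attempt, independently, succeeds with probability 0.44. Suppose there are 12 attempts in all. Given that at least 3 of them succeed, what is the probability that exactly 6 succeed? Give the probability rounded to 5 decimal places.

0.21736

X ~ Binomial(12, 0.44). Want P(X=6 | X≥3) = P(X=6) / P(X≥3).
P(X=6) = C(12,6)·0.44^6·0.56^6 = 0.2067836
P(X≥3) = 1 − 0.0009512 − 0.0089681 − 0.0387552 = 0.9513255
Ratio = 0.2067836 / 0.9513255 = 0.2173637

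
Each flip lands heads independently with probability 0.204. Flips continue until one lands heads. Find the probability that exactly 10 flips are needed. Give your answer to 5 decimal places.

0.02617

Geometric (trials to first success), p = 0.204.
P(Y = 10) = (1−p)^9 · p = 0.1283 · 0.204 = 0.0261727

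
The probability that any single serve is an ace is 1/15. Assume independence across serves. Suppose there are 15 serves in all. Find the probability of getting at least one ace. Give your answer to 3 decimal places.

P(at least one) = 1 − P(none) = 1 − (1 − 0.066667)^15
= 1 − 0.35526 = 0.64474

0.645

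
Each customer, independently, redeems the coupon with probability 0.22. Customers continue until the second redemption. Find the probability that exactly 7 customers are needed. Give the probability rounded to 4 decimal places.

Y = trial on which the second success occurs; negative binomial, r=2, p=0.22.
P(Y=7) = C(6,1) · p^2 · (1−p)^5
= 6 · 0.0484 · 0.28872 = 0.083844

0.0838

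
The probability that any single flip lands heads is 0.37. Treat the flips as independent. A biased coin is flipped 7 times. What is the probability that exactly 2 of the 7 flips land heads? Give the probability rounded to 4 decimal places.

X ~ Binomial(n=7, p=0.37).
P(X=2) = C(7,2) · p^2 · (1−p)^5
= 21 · 0.1369 · 0.099244 = 0.285316

0.2853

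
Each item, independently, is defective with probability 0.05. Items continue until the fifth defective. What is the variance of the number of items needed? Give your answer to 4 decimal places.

Y = total items until the fifth success; negative binomial with r=5, p=0.05.
Var(Y) = r(1−p)/p² = 5·0.95 / 0.05² = 1900.000000

1900.0000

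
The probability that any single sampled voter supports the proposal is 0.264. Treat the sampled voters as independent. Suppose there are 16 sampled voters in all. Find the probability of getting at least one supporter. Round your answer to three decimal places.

P(at least one) = 1 − P(none) = 1 − (1 − 0.264)^16
= 1 − 0.00741 = 0.99259

0.993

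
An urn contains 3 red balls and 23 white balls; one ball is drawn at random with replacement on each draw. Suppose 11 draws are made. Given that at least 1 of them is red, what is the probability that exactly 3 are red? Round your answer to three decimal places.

0.128

X ~ Binomial(11, 0.115385). Want P(X=3 | X≥1) = P(X=3) / P(X≥1).
P(X=3) = C(11,3)·0.115385^3·0.884615^8 = 0.09505
P(X≥1) = 1 − 0.25960 = 0.74040
Ratio = 0.09505 / 0.74040 = 0.12838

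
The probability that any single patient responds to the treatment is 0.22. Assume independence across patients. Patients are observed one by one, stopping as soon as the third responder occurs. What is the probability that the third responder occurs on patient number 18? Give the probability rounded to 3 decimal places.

0.035

Y = trial on which the third success occurs; negative binomial, r=3, p=0.22.
P(Y=18) = C(17,2) · p^3 · (1−p)^15
= 136 · 0.010648 · 0.024067 = 0.03485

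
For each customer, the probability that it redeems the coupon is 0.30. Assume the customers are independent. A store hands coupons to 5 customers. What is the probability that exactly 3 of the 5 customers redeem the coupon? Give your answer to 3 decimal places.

X ~ Binomial(n=5, p=0.30).
P(X=3) = C(5,3) · p^3 · (1−p)^2
= 10 · 0.027 · 0.49 = 0.13230

0.132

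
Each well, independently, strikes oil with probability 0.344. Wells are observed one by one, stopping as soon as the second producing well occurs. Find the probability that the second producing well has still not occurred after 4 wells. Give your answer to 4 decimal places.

Needing more than 4 wells ⇔ fewer than 2 successes in the first 4. With X ~ Binomial(4, 0.344), P(Y > 4) = P(X ≤ 1).
  k=0: C(4,0)·0.344^0·0.656^4 = 0.185189
  k=1: C(4,1)·0.344^1·0.656^3 = 0.388445
P(X ≤ 1) = 0.573634

0.5736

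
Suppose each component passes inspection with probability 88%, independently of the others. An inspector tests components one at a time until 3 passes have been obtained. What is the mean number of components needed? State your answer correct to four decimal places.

3.4091

Y = total components until the third success; negative binomial with r=3, p=0.88.
E[Y] = r / p = 3 / 0.88 = 3.409091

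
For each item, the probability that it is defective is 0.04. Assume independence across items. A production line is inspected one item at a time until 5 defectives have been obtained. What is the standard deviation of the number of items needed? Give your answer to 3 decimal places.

54.772

Y = total items until the fifth success; negative binomial with r=5, p=0.04.
SD(Y) = √[r(1−p)/p²] = √(3000.00000) = 54.77226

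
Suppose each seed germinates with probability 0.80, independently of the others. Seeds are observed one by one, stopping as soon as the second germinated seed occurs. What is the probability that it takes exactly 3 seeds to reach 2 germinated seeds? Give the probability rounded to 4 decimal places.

Y = trial on which the second success occurs; negative binomial, r=2, p=0.80.
P(Y=3) = C(2,1) · p^2 · (1−p)^1
= 2 · 0.64 · 0.2 = 0.256000

0.2560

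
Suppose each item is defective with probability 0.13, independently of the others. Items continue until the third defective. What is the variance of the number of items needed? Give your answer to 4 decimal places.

154.4379

Y = total items until the third success; negative binomial with r=3, p=0.13.
Var(Y) = r(1−p)/p² = 3·0.87 / 0.13² = 154.437870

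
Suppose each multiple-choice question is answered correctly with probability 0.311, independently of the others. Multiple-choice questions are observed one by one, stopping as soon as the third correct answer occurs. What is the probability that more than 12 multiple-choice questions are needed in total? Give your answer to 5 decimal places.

0.22735

Needing more than 12 multiple-choice questions ⇔ fewer than 3 successes in the first 12. With X ~ Binomial(12, 0.311), P(Y > 12) = P(X ≤ 2).
  k=0: C(12,0)·0.311^0·0.689^12 = 0.0114454
  k=1: C(12,1)·0.311^1·0.689^11 = 0.0619945
  k=2: C(12,2)·0.311^2·0.689^10 = 0.1539065
P(X ≤ 2) = 0.2273464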